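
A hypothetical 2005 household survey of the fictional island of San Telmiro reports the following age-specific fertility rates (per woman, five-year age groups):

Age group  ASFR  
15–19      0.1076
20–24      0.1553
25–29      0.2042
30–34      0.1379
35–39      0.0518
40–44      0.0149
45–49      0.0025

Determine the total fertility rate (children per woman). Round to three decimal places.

Sum of ASFRs = 0.1076 + 0.1553 + 0.2042 + 0.1379 + 0.0518 + 0.0149 + 0.0025 = 0.6742
TFR = 5 × 0.6742 = 3.371

3.371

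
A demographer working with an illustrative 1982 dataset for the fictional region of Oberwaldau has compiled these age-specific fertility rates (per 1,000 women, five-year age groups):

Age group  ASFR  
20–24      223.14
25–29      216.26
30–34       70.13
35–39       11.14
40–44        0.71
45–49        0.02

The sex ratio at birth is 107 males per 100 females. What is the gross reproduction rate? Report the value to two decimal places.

1.26

Proportion female at birth = 100 / (100 + 107) = 0.48309.
Sum of ASFRs = 223.14 + 216.26 + 70.13 + 11.14 + 0.71 + 0.02 = 521.40
TFR = 5 × 521.40 / 1000 = 2.607
GRR = 0.48309 × 2.607 = 1.25942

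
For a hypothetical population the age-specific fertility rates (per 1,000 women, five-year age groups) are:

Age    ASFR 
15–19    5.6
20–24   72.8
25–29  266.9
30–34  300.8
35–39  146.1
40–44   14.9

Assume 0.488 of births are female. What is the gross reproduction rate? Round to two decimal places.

1.97

Proportion female at birth = 0.488.
Sum of ASFRs = 5.6 + 72.8 + 266.9 + 300.8 + 146.1 + 14.9 = 807.1
TFR = 5 × 807.1 / 1000 = 4.0355
GRR = 0.488 × 4.0355 = 1.96932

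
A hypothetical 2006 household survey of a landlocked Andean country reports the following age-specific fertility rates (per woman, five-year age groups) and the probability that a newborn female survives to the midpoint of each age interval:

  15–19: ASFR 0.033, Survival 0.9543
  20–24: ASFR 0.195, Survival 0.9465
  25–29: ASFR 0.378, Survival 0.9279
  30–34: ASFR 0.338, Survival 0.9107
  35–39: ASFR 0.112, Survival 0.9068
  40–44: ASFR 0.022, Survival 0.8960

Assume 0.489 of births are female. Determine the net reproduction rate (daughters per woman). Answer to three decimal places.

Proportion female at birth = 0.489.
Weighting each age-specific rate by interval width and survival:
  15–19: 5 × 0.033 × 0.9543 = 0.15746
  20–24: 5 × 0.195 × 0.9465 = 0.92284
  25–29: 5 × 0.378 × 0.9279 = 1.75373
  30–34: 5 × 0.338 × 0.9107 = 1.53908
  35–39: 5 × 0.112 × 0.9068 = 0.50781
  40–44: 5 × 0.022 × 0.8960 = 0.09856
Sum = 4.97948
NRR = 0.489 × 4.97948 = 2.43497

2.435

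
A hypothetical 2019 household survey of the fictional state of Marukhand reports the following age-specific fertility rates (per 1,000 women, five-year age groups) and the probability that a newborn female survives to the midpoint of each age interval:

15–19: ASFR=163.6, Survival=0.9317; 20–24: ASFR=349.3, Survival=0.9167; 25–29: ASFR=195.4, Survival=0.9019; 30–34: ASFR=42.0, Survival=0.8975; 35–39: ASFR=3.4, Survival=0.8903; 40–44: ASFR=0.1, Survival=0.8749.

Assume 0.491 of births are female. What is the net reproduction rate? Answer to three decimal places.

1.693

Proportion female at birth = 0.491.
Per-age-group product (5 × ASFR × survival probability):
  15–19: 5 × 163.6/1000 × 0.9317 = 0.76213
  20–24: 5 × 349.3/1000 × 0.9167 = 1.60102
  25–29: 5 × 195.4/1000 × 0.9019 = 0.88116
  30–34: 5 × 42.0/1000 × 0.8975 = 0.18848
  35–39: 5 × 3.4/1000 × 0.8903 = 0.01514
  40–44: 5 × 0.1/1000 × 0.8749 = 0.00044
Sum = 3.44837
NRR = 0.491 × 3.44837 = 1.69315
An NRR exceeding 1 indicates intrinsic growth under these rates.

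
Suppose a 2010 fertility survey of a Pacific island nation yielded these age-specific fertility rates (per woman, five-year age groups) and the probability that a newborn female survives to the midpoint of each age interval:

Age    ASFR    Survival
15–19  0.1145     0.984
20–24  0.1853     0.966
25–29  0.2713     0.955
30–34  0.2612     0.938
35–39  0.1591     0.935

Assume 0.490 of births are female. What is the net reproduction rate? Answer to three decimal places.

2.314

Proportion female at birth = 0.490.
Weighting each age-specific rate by interval width and survival:
  15–19: 5 × 0.1145 × 0.984 = 0.56334
  20–24: 5 × 0.1853 × 0.966 = 0.89500
  25–29: 5 × 0.2713 × 0.955 = 1.29546
  30–34: 5 × 0.2612 × 0.938 = 1.22503
  35–39: 5 × 0.1591 × 0.935 = 0.74379
Sum = 4.72262
NRR = 0.490 × 4.72262 = 2.31408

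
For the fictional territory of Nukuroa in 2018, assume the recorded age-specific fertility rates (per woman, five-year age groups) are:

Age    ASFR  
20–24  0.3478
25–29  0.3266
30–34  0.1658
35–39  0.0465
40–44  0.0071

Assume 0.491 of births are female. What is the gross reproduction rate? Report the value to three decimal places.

2.194

Proportion female at birth = 0.491.
Sum of ASFRs = 0.3478 + 0.3266 + 0.1658 + 0.0465 + 0.0071 = 0.8938
TFR = 5 × 0.8938 = 4.469
GRR = 0.491 × 4.469 = 2.19428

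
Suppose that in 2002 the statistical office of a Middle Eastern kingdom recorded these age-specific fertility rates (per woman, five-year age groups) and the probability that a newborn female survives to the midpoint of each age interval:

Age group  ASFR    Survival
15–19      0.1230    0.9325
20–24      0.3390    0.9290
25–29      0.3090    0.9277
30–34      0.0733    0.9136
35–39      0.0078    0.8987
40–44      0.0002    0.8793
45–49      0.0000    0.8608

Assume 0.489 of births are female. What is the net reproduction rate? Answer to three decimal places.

1.933

Proportion female at birth = 0.489.
Per-age-group product (5 × ASFR × survival probability):
  15–19: 5 × 0.1230 × 0.9325 = 0.57349
  20–24: 5 × 0.3390 × 0.9290 = 1.57466
  25–29: 5 × 0.3090 × 0.9277 = 1.43330
  30–34: 5 × 0.0733 × 0.9136 = 0.33483
  35–39: 5 × 0.0078 × 0.8987 = 0.03505
  40–44: 5 × 0.0002 × 0.8793 = 0.00088
  45–49: 5 × 0.0000 × 0.8608 = 0.00000
Sum = 3.95221
NRR = 0.489 × 3.95221 = 1.93263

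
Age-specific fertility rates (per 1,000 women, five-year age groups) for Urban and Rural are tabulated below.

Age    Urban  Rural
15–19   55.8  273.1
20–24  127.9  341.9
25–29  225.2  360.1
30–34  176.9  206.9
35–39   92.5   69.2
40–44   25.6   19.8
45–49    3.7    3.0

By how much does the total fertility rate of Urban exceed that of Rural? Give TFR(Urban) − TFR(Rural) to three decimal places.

-2.832

Urban:
  Sum of ASFRs = 55.8 + 127.9 + 225.2 + 176.9 + 92.5 + 25.6 + 3.7 = 707.6
  TFR = 5 × 707.6 / 1000 = 3.538
Rural:
  Sum of ASFRs = 273.1 + 341.9 + 360.1 + 206.9 + 69.2 + 19.8 + 3.0 = 1274.0
  TFR = 5 × 1274.0 / 1000 = 6.37
Difference = 3.538 − 6.37 = -2.832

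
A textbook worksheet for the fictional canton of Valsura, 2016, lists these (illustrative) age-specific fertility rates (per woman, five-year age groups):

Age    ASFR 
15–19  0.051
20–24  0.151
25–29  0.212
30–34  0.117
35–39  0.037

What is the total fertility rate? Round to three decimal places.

2.840

Sum of ASFRs = 0.051 + 0.151 + 0.212 + 0.117 + 0.037 = 0.568
TFR = 5 × 0.568 = 2.84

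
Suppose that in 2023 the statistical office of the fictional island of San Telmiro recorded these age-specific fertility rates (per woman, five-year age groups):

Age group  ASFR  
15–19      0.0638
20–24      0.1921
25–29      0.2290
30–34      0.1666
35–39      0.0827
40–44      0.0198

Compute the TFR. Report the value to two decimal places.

Sum of ASFRs = 0.0638 + 0.1921 + 0.2290 + 0.1666 + 0.0827 + 0.0198 = 0.7540
TFR = 5 × 0.7540 = 3.77

3.77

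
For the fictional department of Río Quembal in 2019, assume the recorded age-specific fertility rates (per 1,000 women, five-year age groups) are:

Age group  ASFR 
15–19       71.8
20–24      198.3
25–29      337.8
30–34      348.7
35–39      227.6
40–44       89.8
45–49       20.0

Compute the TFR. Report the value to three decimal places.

6.470

Sum of ASFRs = 71.8 + 198.3 + 337.8 + 348.7 + 227.6 + 89.8 + 20.0 = 1294.0
TFR = 5 × 1294.0 / 1000 = 6.47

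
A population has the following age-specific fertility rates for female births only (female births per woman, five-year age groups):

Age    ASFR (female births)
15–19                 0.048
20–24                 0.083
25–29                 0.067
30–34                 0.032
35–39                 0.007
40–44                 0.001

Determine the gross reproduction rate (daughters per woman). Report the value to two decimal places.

1.19

Sum of female ASFRs = 0.048 + 0.083 + 0.067 + 0.032 + 0.007 + 0.001 = 0.238
GRR = 5 × 0.238 = 1.19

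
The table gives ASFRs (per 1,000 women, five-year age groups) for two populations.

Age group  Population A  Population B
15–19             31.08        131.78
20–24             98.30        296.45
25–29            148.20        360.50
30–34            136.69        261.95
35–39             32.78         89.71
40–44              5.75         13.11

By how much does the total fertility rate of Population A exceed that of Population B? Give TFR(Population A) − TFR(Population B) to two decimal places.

-3.50

Population A:
  Sum of ASFRs = 31.08 + 98.30 + 148.20 + 136.69 + 32.78 + 5.75 = 452.80
  TFR = 5 × 452.80 / 1000 = 2.264
Population B:
  Sum of ASFRs = 131.78 + 296.45 + 360.50 + 261.95 + 89.71 + 13.11 = 1153.50
  TFR = 5 × 1153.50 / 1000 = 5.7675
Difference = 2.264 − 5.7675 = -3.5035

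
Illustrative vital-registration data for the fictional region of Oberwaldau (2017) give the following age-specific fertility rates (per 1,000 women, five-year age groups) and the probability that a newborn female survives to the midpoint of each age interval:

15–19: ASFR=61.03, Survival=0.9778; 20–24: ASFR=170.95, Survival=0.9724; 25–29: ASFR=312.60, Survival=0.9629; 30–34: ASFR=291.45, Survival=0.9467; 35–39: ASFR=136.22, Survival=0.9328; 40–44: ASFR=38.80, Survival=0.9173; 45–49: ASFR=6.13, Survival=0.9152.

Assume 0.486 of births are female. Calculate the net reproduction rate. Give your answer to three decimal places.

2.360

Proportion female at birth = 0.486.
Survival-weighted fertility by age (5·fₓ·Sₓ):
  15–19: 5 × 61.03/1000 × 0.9778 = 0.29838
  20–24: 5 × 170.95/1000 × 0.9724 = 0.83116
  25–29: 5 × 312.60/1000 × 0.9629 = 1.50501
  30–34: 5 × 291.45/1000 × 0.9467 = 1.37958
  35–39: 5 × 136.22/1000 × 0.9328 = 0.63533
  40–44: 5 × 38.80/1000 × 0.9173 = 0.17796
  45–49: 5 × 6.13/1000 × 0.9152 = 0.02805
Sum = 4.85547
NRR = 0.486 × 4.85547 = 2.35976
NRR > 1, so each generation more than replaces itself.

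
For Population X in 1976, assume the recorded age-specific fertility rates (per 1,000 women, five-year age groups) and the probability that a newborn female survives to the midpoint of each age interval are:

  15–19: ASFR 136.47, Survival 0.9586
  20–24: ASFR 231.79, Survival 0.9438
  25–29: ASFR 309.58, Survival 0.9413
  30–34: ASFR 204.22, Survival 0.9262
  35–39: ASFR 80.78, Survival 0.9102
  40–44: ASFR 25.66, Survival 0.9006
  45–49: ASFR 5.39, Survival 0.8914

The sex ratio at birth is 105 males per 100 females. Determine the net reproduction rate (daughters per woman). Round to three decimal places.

2.272

Proportion female at birth = 100 / (100 + 105) = 0.48780.
Each age group contributes 5 × ASFR × survival:
  15–19: 5 × 136.47/1000 × 0.9586 = 0.65410
  20–24: 5 × 231.79/1000 × 0.9438 = 1.09382
  25–29: 5 × 309.58/1000 × 0.9413 = 1.45704
  30–34: 5 × 204.22/1000 × 0.9262 = 0.94574
  35–39: 5 × 80.78/1000 × 0.9102 = 0.36763
  40–44: 5 × 25.66/1000 × 0.9006 = 0.11555
  45–49: 5 × 5.39/1000 × 0.8914 = 0.02402
Sum = 4.65790
NRR = 0.48780 × 4.65790 = 2.27212
An NRR exceeding 1 indicates intrinsic growth under these rates.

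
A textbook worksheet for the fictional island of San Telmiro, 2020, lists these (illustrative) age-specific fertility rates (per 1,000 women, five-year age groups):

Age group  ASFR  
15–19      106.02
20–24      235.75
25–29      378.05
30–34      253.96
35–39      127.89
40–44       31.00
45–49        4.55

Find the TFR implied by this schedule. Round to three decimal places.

5.686

Sum of ASFRs = 106.02 + 235.75 + 378.05 + 253.96 + 127.89 + 31.00 + 4.55 = 1137.22
TFR = 5 × 1137.22 / 1000 = 5.6861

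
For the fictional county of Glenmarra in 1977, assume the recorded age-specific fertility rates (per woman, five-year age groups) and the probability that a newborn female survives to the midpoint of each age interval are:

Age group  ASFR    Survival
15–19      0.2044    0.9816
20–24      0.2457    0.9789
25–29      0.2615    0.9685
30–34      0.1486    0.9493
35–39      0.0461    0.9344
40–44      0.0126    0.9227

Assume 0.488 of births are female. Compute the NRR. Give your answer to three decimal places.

Proportion female at birth = 0.488.
Weighting each age-specific rate by interval width and survival:
  15–19: 5 × 0.2044 × 0.9816 = 1.00320
  20–24: 5 × 0.2457 × 0.9789 = 1.20258
  25–29: 5 × 0.2615 × 0.9685 = 1.26631
  30–34: 5 × 0.1486 × 0.9493 = 0.70533
  35–39: 5 × 0.0461 × 0.9344 = 0.21538
  40–44: 5 × 0.0126 × 0.9227 = 0.05813
Sum = 4.45093
NRR = 0.488 × 4.45093 = 2.17205

2.172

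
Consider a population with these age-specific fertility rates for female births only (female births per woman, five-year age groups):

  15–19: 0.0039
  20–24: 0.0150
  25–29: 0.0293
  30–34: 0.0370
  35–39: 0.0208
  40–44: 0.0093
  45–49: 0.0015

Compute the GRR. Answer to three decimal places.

0.584

Sum of female ASFRs = 0.0039 + 0.0150 + 0.0293 + 0.0370 + 0.0208 + 0.0093 + 0.0015 = 0.1168
GRR = 5 × 0.1168 = 0.584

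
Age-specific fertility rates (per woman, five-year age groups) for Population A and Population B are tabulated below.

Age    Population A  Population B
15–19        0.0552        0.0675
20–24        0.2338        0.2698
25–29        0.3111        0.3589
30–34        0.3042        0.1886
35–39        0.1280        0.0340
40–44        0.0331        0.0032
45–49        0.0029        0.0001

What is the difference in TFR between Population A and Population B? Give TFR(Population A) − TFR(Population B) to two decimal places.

0.73

Population A:
  Sum of ASFRs = 0.0552 + 0.2338 + 0.3111 + 0.3042 + 0.1280 + 0.0331 + 0.0029 = 1.0683
  TFR = 5 × 1.0683 = 5.3415
Population B:
  Sum of ASFRs = 0.0675 + 0.2698 + 0.3589 + 0.1886 + 0.0340 + 0.0032 + 0.0001 = 0.9221
  TFR = 5 × 0.9221 = 4.6105
Difference = 5.3415 − 4.6105 = 0.731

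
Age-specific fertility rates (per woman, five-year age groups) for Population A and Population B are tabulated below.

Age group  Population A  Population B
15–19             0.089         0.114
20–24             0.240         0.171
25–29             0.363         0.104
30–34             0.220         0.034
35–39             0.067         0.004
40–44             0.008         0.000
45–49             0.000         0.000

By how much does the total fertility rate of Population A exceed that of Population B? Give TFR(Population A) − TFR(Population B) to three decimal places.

2.800

Population A:
  Sum of ASFRs = 0.089 + 0.240 + 0.363 + 0.220 + 0.067 + 0.008 + 0.000 = 0.987
  TFR = 5 × 0.987 = 4.935
Population B:
  Sum of ASFRs = 0.114 + 0.171 + 0.104 + 0.034 + 0.004 + 0.000 + 0.000 = 0.427
  TFR = 5 × 0.427 = 2.135
Difference = 4.935 − 2.135 = 2.8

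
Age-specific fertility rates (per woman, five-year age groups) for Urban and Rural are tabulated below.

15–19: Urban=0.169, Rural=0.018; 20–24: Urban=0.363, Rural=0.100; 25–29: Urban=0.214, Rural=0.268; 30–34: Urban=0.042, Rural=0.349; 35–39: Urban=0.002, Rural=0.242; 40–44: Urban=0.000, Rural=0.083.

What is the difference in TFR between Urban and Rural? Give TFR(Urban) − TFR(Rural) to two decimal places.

-1.35

Urban:
  Sum of ASFRs = 0.169 + 0.363 + 0.214 + 0.042 + 0.002 + 0.000 = 0.790
  TFR = 5 × 0.790 = 3.95
Rural:
  Sum of ASFRs = 0.018 + 0.100 + 0.268 + 0.349 + 0.242 + 0.083 = 1.060
  TFR = 5 × 1.060 = 5.3
Difference = 3.95 − 5.3 = -1.35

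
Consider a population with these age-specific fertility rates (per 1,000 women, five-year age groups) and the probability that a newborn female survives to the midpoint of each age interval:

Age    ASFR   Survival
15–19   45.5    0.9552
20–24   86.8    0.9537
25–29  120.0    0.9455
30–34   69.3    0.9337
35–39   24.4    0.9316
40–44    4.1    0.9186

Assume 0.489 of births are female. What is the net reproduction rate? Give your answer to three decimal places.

Proportion female at birth = 0.489.
Survival-weighted fertility by age (5·fₓ·Sₓ):
  15–19: 5 × 45.5/1000 × 0.9552 = 0.21731
  20–24: 5 × 86.8/1000 × 0.9537 = 0.41391
  25–29: 5 × 120.0/1000 × 0.9455 = 0.56730
  30–34: 5 × 69.3/1000 × 0.9337 = 0.32353
  35–39: 5 × 24.4/1000 × 0.9316 = 0.11366
  40–44: 5 × 4.1/1000 × 0.9186 = 0.01883
Sum = 1.65454
NRR = 0.489 × 1.65454 = 0.80907

0.809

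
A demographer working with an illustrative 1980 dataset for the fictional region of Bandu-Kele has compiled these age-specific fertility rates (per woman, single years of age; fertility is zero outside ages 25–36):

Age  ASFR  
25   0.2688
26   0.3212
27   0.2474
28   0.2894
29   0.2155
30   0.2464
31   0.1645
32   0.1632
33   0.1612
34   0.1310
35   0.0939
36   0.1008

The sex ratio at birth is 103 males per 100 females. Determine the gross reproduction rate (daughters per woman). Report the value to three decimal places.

1.184

Proportion female at birth = 100 / (100 + 103) = 0.49261.
Sum of ASFRs = 0.2688 + 0.3212 + 0.2474 + 0.2894 + 0.2155 + 0.2464 + 0.1645 + 0.1632 + 0.1612 + 0.1310 + 0.0939 + 0.1008 = 2.4033
TFR = 2.4033
GRR = 0.49261 × 2.4033 = 1.18389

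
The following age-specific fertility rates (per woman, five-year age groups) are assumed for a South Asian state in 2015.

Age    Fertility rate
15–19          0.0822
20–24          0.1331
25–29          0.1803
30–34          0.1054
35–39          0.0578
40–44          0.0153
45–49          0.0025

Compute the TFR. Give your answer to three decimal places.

2.883

Sum of ASFRs = 0.0822 + 0.1331 + 0.1803 + 0.1054 + 0.0578 + 0.0153 + 0.0025 = 0.5766
TFR = 5 × 0.5766 = 2.883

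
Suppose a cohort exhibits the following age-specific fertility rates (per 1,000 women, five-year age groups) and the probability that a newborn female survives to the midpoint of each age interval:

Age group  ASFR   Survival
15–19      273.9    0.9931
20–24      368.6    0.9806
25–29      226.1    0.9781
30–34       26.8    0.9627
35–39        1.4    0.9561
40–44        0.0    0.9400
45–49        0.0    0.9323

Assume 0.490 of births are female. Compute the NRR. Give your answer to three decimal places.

Proportion female at birth = 0.490.
Per-age-group product (5 × ASFR × survival probability):
  15–19: 5 × 273.9/1000 × 0.9931 = 1.36005
  20–24: 5 × 368.6/1000 × 0.9806 = 1.80725
  25–29: 5 × 226.1/1000 × 0.9781 = 1.10574
  30–34: 5 × 26.8/1000 × 0.9627 = 0.12900
  35–39: 5 × 1.4/1000 × 0.9561 = 0.00669
  40–44: 5 × 0.0/1000 × 0.9400 = 0.00000
  45–49: 5 × 0.0/1000 × 0.9323 = 0.00000
Sum = 4.40873
NRR = 0.490 × 4.40873 = 2.16028

2.160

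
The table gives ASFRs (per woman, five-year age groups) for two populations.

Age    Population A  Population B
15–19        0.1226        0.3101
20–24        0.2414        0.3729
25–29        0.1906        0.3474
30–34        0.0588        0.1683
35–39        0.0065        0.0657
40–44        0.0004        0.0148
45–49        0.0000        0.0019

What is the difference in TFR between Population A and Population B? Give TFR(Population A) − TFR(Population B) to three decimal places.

Population A:
  Sum of ASFRs = 0.1226 + 0.2414 + 0.1906 + 0.0588 + 0.0065 + 0.0004 + 0.0000 = 0.6203
  TFR = 5 × 0.6203 = 3.1015
Population B:
  Sum of ASFRs = 0.3101 + 0.3729 + 0.3474 + 0.1683 + 0.0657 + 0.0148 + 0.0019 = 1.2811
  TFR = 5 × 1.2811 = 6.4055
Difference = 3.1015 − 6.4055 = -3.304

-3.304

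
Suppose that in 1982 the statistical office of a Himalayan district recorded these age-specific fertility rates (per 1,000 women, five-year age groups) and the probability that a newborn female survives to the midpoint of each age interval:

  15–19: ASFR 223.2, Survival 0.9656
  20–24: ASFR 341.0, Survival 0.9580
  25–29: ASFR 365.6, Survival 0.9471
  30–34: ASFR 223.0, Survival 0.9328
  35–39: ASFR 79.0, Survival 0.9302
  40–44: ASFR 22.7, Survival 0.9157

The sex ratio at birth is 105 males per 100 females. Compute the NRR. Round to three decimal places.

2.904

Proportion female at birth = 100 / (100 + 105) = 0.48780.
Per-age-group product (5 × ASFR × survival probability):
  15–19: 5 × 223.2/1000 × 0.9656 = 1.07761
  20–24: 5 × 341.0/1000 × 0.9580 = 1.63339
  25–29: 5 × 365.6/1000 × 0.9471 = 1.73130
  30–34: 5 × 223.0/1000 × 0.9328 = 1.04007
  35–39: 5 × 79.0/1000 × 0.9302 = 0.36743
  40–44: 5 × 22.7/1000 × 0.9157 = 0.10393
Sum = 5.95373
NRR = 0.48780 × 5.95373 = 2.90423
With NRR above 1 the population is above replacement fertility.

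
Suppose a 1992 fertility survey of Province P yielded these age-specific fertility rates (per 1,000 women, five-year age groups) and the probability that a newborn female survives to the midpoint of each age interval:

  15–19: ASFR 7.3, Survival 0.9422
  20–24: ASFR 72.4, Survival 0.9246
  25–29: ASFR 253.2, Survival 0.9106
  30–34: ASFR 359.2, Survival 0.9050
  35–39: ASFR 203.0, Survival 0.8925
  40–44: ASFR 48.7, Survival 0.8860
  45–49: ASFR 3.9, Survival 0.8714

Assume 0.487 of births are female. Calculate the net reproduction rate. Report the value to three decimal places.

2.087

Proportion female at birth = 0.487.
Weighting each age-specific rate by interval width and survival:
  15–19: 5 × 7.3/1000 × 0.9422 = 0.03439
  20–24: 5 × 72.4/1000 × 0.9246 = 0.33471
  25–29: 5 × 253.2/1000 × 0.9106 = 1.15282
  30–34: 5 × 359.2/1000 × 0.9050 = 1.62538
  35–39: 5 × 203.0/1000 × 0.8925 = 0.90589
  40–44: 5 × 48.7/1000 × 0.8860 = 0.21574
  45–49: 5 × 3.9/1000 × 0.8714 = 0.01699
Sum = 4.28592
NRR = 0.487 × 4.28592 = 2.08724
NRR > 1, so each generation more than replaces itself.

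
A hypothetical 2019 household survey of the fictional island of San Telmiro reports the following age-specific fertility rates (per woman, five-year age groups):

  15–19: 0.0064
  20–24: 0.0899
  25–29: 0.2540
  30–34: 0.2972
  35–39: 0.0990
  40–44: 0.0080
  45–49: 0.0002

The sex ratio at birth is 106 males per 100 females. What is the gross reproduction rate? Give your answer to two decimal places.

Proportion female at birth = 100 / (100 + 106) = 0.48544.
Sum of ASFRs = 0.0064 + 0.0899 + 0.2540 + 0.2972 + 0.0990 + 0.0080 + 0.0002 = 0.7547
TFR = 5 × 0.7547 = 3.7735
GRR = 0.48544 × 3.7735 = 1.83181

1.83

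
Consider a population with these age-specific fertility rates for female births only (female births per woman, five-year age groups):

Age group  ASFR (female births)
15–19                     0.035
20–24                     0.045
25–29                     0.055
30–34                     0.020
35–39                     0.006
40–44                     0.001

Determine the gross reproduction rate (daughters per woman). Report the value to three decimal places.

0.810

Sum of female ASFRs = 0.035 + 0.045 + 0.055 + 0.020 + 0.006 + 0.001 = 0.162
GRR = 5 × 0.162 = 0.81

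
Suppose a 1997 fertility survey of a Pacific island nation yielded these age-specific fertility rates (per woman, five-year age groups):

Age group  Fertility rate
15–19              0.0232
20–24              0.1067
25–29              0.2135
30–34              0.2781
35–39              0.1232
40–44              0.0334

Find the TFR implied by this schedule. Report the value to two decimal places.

3.89

Sum of ASFRs = 0.0232 + 0.1067 + 0.2135 + 0.2781 + 0.1232 + 0.0334 = 0.7781
TFR = 5 × 0.7781 = 3.8905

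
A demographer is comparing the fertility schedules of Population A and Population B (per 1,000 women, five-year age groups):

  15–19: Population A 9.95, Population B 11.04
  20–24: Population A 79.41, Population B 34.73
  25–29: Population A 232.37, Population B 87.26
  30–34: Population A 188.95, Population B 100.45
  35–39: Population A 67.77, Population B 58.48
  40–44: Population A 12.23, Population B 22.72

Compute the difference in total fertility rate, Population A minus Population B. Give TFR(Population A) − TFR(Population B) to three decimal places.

Population A:
  Sum of ASFRs = 9.95 + 79.41 + 232.37 + 188.95 + 67.77 + 12.23 = 590.68
  TFR = 5 × 590.68 / 1000 = 2.9534
Population B:
  Sum of ASFRs = 11.04 + 34.73 + 87.26 + 100.45 + 58.48 + 22.72 = 314.68
  TFR = 5 × 314.68 / 1000 = 1.5734
Difference = 2.9534 − 1.5734 = 1.38

1.380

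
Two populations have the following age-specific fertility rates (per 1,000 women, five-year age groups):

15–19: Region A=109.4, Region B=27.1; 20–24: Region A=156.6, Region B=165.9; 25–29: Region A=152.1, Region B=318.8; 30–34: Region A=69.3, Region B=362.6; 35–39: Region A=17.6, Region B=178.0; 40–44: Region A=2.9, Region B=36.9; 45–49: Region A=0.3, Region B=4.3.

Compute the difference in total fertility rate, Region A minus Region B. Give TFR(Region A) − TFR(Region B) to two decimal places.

-2.93

Region A:
  Sum of ASFRs = 109.4 + 156.6 + 152.1 + 69.3 + 17.6 + 2.9 + 0.3 = 508.2
  TFR = 5 × 508.2 / 1000 = 2.541
Region B:
  Sum of ASFRs = 27.1 + 165.9 + 318.8 + 362.6 + 178.0 + 36.9 + 4.3 = 1093.6
  TFR = 5 × 1093.6 / 1000 = 5.468
Difference = 2.541 − 5.468 = -2.927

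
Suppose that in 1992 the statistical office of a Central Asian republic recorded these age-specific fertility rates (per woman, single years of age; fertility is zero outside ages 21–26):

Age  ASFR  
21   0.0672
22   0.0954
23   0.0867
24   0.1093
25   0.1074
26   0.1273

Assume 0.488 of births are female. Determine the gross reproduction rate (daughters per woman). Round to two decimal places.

0.29

Proportion female at birth = 0.488.
Sum of ASFRs = 0.0672 + 0.0954 + 0.0867 + 0.1093 + 0.1074 + 0.1273 = 0.5933
TFR = 0.5933
GRR = 0.488 × 0.5933 = 0.28953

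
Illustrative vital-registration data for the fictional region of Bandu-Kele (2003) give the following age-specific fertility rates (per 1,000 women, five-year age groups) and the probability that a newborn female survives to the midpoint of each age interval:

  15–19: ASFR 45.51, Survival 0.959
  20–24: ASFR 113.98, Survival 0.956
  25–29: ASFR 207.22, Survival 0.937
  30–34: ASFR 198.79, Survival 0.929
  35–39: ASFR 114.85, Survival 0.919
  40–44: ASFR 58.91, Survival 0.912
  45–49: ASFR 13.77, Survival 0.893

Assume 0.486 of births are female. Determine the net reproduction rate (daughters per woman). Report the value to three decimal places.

1.708

Proportion female at birth = 0.486.
Weighting each age-specific rate by interval width and survival:
  15–19: 5 × 45.51/1000 × 0.959 = 0.21822
  20–24: 5 × 113.98/1000 × 0.956 = 0.54482
  25–29: 5 × 207.22/1000 × 0.937 = 0.97083
  30–34: 5 × 198.79/1000 × 0.929 = 0.92338
  35–39: 5 × 114.85/1000 × 0.919 = 0.52774
  40–44: 5 × 58.91/1000 × 0.912 = 0.26863
  45–49: 5 × 13.77/1000 × 0.893 = 0.06148
Sum = 3.51510
NRR = 0.486 × 3.51510 = 1.70834
An NRR exceeding 1 indicates intrinsic growth under these rates.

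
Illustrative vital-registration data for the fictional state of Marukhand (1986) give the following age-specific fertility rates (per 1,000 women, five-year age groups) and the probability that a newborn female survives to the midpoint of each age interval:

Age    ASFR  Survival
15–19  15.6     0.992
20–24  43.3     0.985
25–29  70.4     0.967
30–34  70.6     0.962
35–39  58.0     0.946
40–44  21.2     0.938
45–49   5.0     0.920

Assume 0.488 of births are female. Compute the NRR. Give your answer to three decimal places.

0.667

Proportion female at birth = 0.488.
Each age group contributes 5 × ASFR × survival:
  15–19: 5 × 15.6/1000 × 0.992 = 0.07738
  20–24: 5 × 43.3/1000 × 0.985 = 0.21325
  25–29: 5 × 70.4/1000 × 0.967 = 0.34038
  30–34: 5 × 70.6/1000 × 0.962 = 0.33959
  35–39: 5 × 58.0/1000 × 0.946 = 0.27434
  40–44: 5 × 21.2/1000 × 0.938 = 0.09943
  45–49: 5 × 5.0/1000 × 0.920 = 0.02300
Sum = 1.36737
NRR = 0.488 × 1.36737 = 0.66728
An NRR under 1 implies long-run decline under these rates.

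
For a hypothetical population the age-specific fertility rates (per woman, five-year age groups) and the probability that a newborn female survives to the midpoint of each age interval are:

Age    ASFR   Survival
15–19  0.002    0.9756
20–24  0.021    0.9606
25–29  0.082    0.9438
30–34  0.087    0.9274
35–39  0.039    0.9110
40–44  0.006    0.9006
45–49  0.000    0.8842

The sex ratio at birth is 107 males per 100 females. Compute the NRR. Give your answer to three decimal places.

Proportion female at birth = 100 / (100 + 107) = 0.48309.
Each age group contributes 5 × ASFR × survival:
  15–19: 5 × 0.002 × 0.9756 = 0.00976
  20–24: 5 × 0.021 × 0.9606 = 0.10086
  25–29: 5 × 0.082 × 0.9438 = 0.38696
  30–34: 5 × 0.087 × 0.9274 = 0.40342
  35–39: 5 × 0.039 × 0.9110 = 0.17765
  40–44: 5 × 0.006 × 0.9006 = 0.02702
  45–49: 5 × 0.000 × 0.8842 = 0.00000
Sum = 1.10567
NRR = 0.48309 × 1.10567 = 0.53414

0.534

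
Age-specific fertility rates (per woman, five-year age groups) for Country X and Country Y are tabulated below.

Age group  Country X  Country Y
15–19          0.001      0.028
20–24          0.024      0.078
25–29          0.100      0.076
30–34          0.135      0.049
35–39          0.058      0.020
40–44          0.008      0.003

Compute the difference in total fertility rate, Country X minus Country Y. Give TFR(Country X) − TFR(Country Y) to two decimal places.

Country X:
  Sum of ASFRs = 0.001 + 0.024 + 0.100 + 0.135 + 0.058 + 0.008 = 0.326
  TFR = 5 × 0.326 = 1.63
Country Y:
  Sum of ASFRs = 0.028 + 0.078 + 0.076 + 0.049 + 0.020 + 0.003 = 0.254
  TFR = 5 × 0.254 = 1.27
Difference = 1.63 − 1.27 = 0.36

0.36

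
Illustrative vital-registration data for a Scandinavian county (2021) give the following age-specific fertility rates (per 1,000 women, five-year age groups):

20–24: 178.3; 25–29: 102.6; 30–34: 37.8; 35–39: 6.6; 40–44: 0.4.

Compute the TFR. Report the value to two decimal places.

Sum of ASFRs = 178.3 + 102.6 + 37.8 + 6.6 + 0.4 = 325.7
TFR = 5 × 325.7 / 1000 = 1.6285

1.63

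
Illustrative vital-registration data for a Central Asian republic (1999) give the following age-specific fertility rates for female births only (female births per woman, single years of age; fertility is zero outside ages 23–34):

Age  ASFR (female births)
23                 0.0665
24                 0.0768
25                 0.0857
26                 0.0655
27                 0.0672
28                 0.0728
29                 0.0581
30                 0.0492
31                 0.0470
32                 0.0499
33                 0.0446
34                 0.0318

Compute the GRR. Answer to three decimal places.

0.715

Sum of female ASFRs = 0.0665 + 0.0768 + 0.0857 + 0.0655 + 0.0672 + 0.0728 + 0.0581 + 0.0492 + 0.0470 + 0.0499 + 0.0446 + 0.0318 = 0.7151
GRR = 0.7151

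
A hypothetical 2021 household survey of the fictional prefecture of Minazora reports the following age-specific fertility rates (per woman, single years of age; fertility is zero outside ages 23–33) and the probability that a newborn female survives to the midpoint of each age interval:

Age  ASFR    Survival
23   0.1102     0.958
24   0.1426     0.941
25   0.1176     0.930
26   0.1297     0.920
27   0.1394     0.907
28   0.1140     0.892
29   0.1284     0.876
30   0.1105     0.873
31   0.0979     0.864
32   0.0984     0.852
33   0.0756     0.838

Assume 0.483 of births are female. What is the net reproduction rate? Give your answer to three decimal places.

0.549

Proportion female at birth = 0.483.
Each age group contributes 1 × ASFR × survival:
  23: 1 × 0.1102 × 0.958 = 0.10557
  24: 1 × 0.1426 × 0.941 = 0.13419
  25: 1 × 0.1176 × 0.930 = 0.10937
  26: 1 × 0.1297 × 0.920 = 0.11932
  27: 1 × 0.1394 × 0.907 = 0.12644
  28: 1 × 0.1140 × 0.892 = 0.10169
  29: 1 × 0.1284 × 0.876 = 0.11248
  30: 1 × 0.1105 × 0.873 = 0.09647
  31: 1 × 0.0979 × 0.864 = 0.08459
  32: 1 × 0.0984 × 0.852 = 0.08384
  33: 1 × 0.0756 × 0.838 = 0.06335
Sum = 1.13731
NRR = 0.483 × 1.13731 = 0.54932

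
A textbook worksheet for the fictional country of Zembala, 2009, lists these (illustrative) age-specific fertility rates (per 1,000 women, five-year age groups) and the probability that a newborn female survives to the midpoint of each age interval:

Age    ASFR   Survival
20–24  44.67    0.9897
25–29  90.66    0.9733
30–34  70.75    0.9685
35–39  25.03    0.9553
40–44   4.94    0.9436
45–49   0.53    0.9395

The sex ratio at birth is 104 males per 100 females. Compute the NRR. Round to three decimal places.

0.564

Proportion female at birth = 100 / (100 + 104) = 0.49020.
Survival-weighted fertility by age (5·fₓ·Sₓ):
  20–24: 5 × 44.67/1000 × 0.9897 = 0.22105
  25–29: 5 × 90.66/1000 × 0.9733 = 0.44120
  30–34: 5 × 70.75/1000 × 0.9685 = 0.34261
  35–39: 5 × 25.03/1000 × 0.9553 = 0.11956
  40–44: 5 × 4.94/1000 × 0.9436 = 0.02331
  45–49: 5 × 0.53/1000 × 0.9395 = 0.00249
Sum = 1.15022
NRR = 0.49020 × 1.15022 = 0.56384
With NRR below 1 the population is below replacement fertility.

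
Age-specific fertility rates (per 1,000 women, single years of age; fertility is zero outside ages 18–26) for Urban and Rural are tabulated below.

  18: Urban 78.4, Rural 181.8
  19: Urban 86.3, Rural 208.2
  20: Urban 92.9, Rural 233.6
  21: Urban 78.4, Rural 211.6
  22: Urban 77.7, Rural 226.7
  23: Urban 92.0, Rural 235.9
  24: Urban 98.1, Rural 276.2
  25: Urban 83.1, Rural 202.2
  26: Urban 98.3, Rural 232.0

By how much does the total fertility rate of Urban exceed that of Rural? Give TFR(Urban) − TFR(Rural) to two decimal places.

Urban:
  Sum of ASFRs = 78.4 + 86.3 + 92.9 + 78.4 + 77.7 + 92.0 + 98.1 + 83.1 + 98.3 = 785.2
  TFR = 785.2 / 1000 = 0.7852
Rural:
  Sum of ASFRs = 181.8 + 208.2 + 233.6 + 211.6 + 226.7 + 235.9 + 276.2 + 202.2 + 232.0 = 2008.2
  TFR = 2008.2 / 1000 = 2.0082
Difference = 0.7852 − 2.0082 = -1.223

-1.22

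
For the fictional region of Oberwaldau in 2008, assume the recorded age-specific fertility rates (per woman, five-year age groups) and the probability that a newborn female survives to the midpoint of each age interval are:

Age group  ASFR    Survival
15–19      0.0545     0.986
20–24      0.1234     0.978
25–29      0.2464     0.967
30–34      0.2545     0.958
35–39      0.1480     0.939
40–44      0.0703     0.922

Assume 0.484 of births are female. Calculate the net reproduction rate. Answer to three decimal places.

2.082

Proportion female at birth = 0.484.
Each age group contributes 5 × ASFR × survival:
  15–19: 5 × 0.0545 × 0.986 = 0.26869
  20–24: 5 × 0.1234 × 0.978 = 0.60343
  25–29: 5 × 0.2464 × 0.967 = 1.19134
  30–34: 5 × 0.2545 × 0.958 = 1.21906
  35–39: 5 × 0.1480 × 0.939 = 0.69486
  40–44: 5 × 0.0703 × 0.922 = 0.32408
Sum = 4.30146
NRR = 0.484 × 4.30146 = 2.08191
NRR > 1, so each generation more than replaces itself.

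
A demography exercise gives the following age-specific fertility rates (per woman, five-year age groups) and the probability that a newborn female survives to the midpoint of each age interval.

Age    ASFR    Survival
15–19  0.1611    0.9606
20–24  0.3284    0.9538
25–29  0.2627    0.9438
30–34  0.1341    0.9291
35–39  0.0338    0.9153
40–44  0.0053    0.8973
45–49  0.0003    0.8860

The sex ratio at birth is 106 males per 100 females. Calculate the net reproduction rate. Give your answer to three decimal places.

2.127

Proportion female at birth = 100 / (100 + 106) = 0.48544.
Survival-weighted fertility by age (5·fₓ·Sₓ):
  15–19: 5 × 0.1611 × 0.9606 = 0.77376
  20–24: 5 × 0.3284 × 0.9538 = 1.56614
  25–29: 5 × 0.2627 × 0.9438 = 1.23968
  30–34: 5 × 0.1341 × 0.9291 = 0.62296
  35–39: 5 × 0.0338 × 0.9153 = 0.15469
  40–44: 5 × 0.0053 × 0.8973 = 0.02378
  45–49: 5 × 0.0003 × 0.8860 = 0.00133
Sum = 4.38234
NRR = 0.48544 × 4.38234 = 2.12736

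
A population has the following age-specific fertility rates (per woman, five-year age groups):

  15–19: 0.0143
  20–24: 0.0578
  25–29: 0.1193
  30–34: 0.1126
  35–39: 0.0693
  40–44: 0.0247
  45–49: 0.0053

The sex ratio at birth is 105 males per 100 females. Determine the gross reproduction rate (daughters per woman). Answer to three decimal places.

0.984

Proportion female at birth = 100 / (100 + 105) = 0.48780.
Sum of ASFRs = 0.0143 + 0.0578 + 0.1193 + 0.1126 + 0.0693 + 0.0247 + 0.0053 = 0.4033
TFR = 5 × 0.4033 = 2.0165
GRR = 0.48780 × 2.0165 = 0.98365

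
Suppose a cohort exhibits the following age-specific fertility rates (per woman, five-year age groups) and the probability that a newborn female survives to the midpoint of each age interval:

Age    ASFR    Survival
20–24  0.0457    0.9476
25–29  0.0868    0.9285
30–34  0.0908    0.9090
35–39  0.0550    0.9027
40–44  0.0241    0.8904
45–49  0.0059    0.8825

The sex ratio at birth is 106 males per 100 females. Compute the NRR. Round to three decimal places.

0.686

Proportion female at birth = 100 / (100 + 106) = 0.48544.
Survival-weighted fertility by age (5·fₓ·Sₓ):
  20–24: 5 × 0.0457 × 0.9476 = 0.21653
  25–29: 5 × 0.0868 × 0.9285 = 0.40297
  30–34: 5 × 0.0908 × 0.9090 = 0.41269
  35–39: 5 × 0.0550 × 0.9027 = 0.24824
  40–44: 5 × 0.0241 × 0.8904 = 0.10729
  45–49: 5 × 0.0059 × 0.8825 = 0.02603
Sum = 1.41375
NRR = 0.48544 × 1.41375 = 0.68629
An NRR under 1 implies long-run decline under these rates.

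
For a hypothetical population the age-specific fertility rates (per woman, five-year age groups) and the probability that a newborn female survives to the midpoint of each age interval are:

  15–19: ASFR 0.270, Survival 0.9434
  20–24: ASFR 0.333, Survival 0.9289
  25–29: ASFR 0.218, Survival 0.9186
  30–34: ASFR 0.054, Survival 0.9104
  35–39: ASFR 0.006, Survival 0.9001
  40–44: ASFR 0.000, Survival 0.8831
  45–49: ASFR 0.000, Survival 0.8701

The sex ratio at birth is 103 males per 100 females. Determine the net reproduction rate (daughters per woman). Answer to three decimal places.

Proportion female at birth = 100 / (100 + 103) = 0.49261.
Weighting each age-specific rate by interval width and survival:
  15–19: 5 × 0.270 × 0.9434 = 1.27359
  20–24: 5 × 0.333 × 0.9289 = 1.54662
  25–29: 5 × 0.218 × 0.9186 = 1.00127
  30–34: 5 × 0.054 × 0.9104 = 0.24581
  35–39: 5 × 0.006 × 0.9001 = 0.02700
  40–44: 5 × 0.000 × 0.8831 = 0.00000
  45–49: 5 × 0.000 × 0.8701 = 0.00000
Sum = 4.09429
NRR = 0.49261 × 4.09429 = 2.01689

2.017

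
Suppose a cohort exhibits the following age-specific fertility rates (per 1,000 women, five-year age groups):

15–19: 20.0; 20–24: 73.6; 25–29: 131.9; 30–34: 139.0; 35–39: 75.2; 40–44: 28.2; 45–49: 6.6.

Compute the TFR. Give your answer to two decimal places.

Sum of ASFRs = 20.0 + 73.6 + 131.9 + 139.0 + 75.2 + 28.2 + 6.6 = 474.5
TFR = 5 × 474.5 / 1000 = 2.3725

2.37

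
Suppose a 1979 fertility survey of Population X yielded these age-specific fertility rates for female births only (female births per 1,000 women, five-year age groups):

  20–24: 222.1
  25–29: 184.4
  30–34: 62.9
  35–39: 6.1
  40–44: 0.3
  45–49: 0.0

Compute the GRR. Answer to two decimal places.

2.38

Sum of female ASFRs = 222.1 + 184.4 + 62.9 + 6.1 + 0.3 + 0.0 = 475.8
GRR = 5 × 475.8 / 1000 = 2.379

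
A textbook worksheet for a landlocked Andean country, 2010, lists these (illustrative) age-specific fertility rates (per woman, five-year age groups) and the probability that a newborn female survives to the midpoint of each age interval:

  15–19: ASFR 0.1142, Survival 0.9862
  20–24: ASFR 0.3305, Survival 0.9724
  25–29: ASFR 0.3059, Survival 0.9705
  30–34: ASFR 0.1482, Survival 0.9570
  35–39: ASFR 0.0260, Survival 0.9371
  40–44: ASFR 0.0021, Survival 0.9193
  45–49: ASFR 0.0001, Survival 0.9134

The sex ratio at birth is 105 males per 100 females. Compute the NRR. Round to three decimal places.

Proportion female at birth = 100 / (100 + 105) = 0.48780.
Per-age-group product (5 × ASFR × survival probability):
  15–19: 5 × 0.1142 × 0.9862 = 0.56312
  20–24: 5 × 0.3305 × 0.9724 = 1.60689
  25–29: 5 × 0.3059 × 0.9705 = 1.48438
  30–34: 5 × 0.1482 × 0.9570 = 0.70914
  35–39: 5 × 0.0260 × 0.9371 = 0.12182
  40–44: 5 × 0.0021 × 0.9193 = 0.00965
  45–49: 5 × 0.0001 × 0.9134 = 0.00046
Sum = 4.49546
NRR = 0.48780 × 4.49546 = 2.19289
An NRR exceeding 1 indicates intrinsic growth under these rates.

2.193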